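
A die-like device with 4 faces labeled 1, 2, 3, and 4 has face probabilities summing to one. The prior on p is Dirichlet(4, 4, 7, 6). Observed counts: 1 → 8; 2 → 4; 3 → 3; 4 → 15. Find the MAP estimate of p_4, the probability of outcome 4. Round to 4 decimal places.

MAP estimate: 0.4255

The posterior is Dirichlet(αᵢ + nᵢ) = Dirichlet(12, 8, 10, 21).
For a Dirichlet(a₁,…,a_K) with all aᵢ > 1, the mode has j-th component (aⱼ − 1)/(Σaᵢ − K).
Here Σaᵢ = 51 and K = 4, so p_4 = (21 − 1)/(51 − 4) = 20/47 ≈ 0.4255.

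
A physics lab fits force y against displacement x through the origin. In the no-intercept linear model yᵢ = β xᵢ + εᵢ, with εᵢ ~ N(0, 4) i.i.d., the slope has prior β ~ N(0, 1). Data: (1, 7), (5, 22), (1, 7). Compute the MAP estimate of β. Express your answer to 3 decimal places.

log p(β | y) = −Σ(yᵢ − βxᵢ)²/(2·4) − β²/(2·1) + const.
Setting the derivative to zero: Σxᵢ(yᵢ − βxᵢ)/4 − β/1 = 0, so β = Σxᵢyᵢ / (Σxᵢ² + σ²/τ²).
Σxᵢyᵢ = 1·7 + 5·22 + 1·7 = 124; Σxᵢ² = 27; σ²/τ² = 4.
β̂_MAP = 124 / (27 + 4) = 124/31 ≈ 4.000.

β̂_MAP = 4.000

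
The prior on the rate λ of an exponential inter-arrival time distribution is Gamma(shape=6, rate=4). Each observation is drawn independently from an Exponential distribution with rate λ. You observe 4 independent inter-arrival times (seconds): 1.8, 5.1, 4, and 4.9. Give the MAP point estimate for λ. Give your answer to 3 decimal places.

λ̂_MAP = 0.455

The Exponential(rate=λ) likelihood is ∝ λ^n e^(−λΣtᵢ). Here n = 4 and Σtᵢ = 1.8 + 5.1 + 4 + 4.9 = 15.8.
Posterior ∝ λ^5e^(−4λ) · λ^4e^(−15.8λ) = λ^9e^(−19.8λ), i.e. Gamma(10, 19.8).
Mode = (a−1)/b = 9/19.8 ≈ 0.455.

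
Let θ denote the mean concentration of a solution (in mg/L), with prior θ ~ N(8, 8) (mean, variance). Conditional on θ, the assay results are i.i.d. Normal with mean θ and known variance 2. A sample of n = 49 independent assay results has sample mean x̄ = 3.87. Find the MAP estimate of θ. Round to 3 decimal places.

n = 49, x̄ = 3.87.
For a Normal prior and Normal likelihood with known variance, the posterior is Normal; its mode equals its mean, the precision-weighted average.
Prior precision 1/σ₀² = 1/8 = 0.125; data precision n/σ² = 49/2 = 24.5.
θ̂ = (0.125·8 + 24.5·3.87) / (0.125 + 24.5) = 95.815/24.625 = 19163/4925 ≈ 3.891.

θ̂_MAP = 3.891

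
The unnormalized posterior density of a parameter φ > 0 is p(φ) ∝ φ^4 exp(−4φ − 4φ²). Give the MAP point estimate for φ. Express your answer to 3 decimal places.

ℓ'(φ) = 4/φ − 4 − 8φ. Setting this to zero and multiplying by φ: 8φ² + 4φ − 4 = 0.
φ = (−4 + √(4² + 4·8·4)) / (2·8) = (−4 + √144) / 16 = (−4 + 12)/16 = 1/2.
ℓ''(φ) = −4/φ² − 8 < 0, confirming a maximum.

φ̂_MAP = 0.500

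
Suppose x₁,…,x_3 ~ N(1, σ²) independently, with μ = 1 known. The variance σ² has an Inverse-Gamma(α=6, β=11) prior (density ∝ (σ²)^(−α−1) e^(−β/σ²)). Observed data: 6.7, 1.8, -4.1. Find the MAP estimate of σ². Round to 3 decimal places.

σ̂²_MAP = 4.773

Sum of squared deviations about the known mean: SS = (6.7−1)² + (1.8−1)² + (-4.1−1)² = 59.14.
The Normal likelihood contributes (σ²)^(−n/2) exp(−SS/(2σ²)), so the posterior is Inverse-Gamma(α + n/2, β + SS/2) = Inverse-Gamma(7.5, 40.57).
The mode of Inverse-Gamma(a, b) is b/(a+1) = 40.57/8.5 ≈ 4.773.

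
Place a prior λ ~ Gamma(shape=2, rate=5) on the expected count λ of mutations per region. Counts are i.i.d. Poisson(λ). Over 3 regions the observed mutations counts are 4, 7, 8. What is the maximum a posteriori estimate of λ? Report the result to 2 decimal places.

λ̂_MAP = 2.50

Σxᵢ = 4+7+8 = 19, with n = 3.
Posterior ∝ λe^(−5λ) · λ^19e^(−3λ) = λ^20e^(−8λ), i.e. Gamma(shape=21, rate=8).
The mode of a Gamma(a, b) with a ≥ 1 (shape–rate) is (a−1)/b = 20/8 ≈ 2.50.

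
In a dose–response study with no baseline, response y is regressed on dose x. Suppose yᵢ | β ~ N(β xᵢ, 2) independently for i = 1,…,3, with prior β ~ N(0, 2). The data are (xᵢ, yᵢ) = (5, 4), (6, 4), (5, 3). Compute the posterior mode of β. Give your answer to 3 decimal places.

log p(β | y) = −Σ(yᵢ − βxᵢ)²/(2·2) − β²/(2·2) + const.
Setting the derivative to zero: Σxᵢ(yᵢ − βxᵢ)/2 − β/2 = 0, so β = Σxᵢyᵢ / (Σxᵢ² + σ²/τ²).
Σxᵢyᵢ = 5·4 + 6·4 + 5·3 = 59; Σxᵢ² = 86; σ²/τ² = 1.
β̂_MAP = 59 / (86 + 1) = 59/87 ≈ 0.678.

β̂_MAP = 0.678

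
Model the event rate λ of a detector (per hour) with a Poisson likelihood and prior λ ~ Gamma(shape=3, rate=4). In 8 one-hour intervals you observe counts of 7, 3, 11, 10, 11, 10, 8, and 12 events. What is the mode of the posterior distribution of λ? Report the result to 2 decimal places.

λ̂_MAP = 6.17

Σxᵢ = 7+3+11+10+11+10+8+12 = 72, with n = 8.
Posterior ∝ λ^2e^(−4λ) · λ^72e^(−8λ) = λ^74e^(−12λ), i.e. Gamma(shape=75, rate=12).
The mode of a Gamma(a, b) with a ≥ 1 (shape–rate) is (a−1)/b = 74/12 ≈ 6.17.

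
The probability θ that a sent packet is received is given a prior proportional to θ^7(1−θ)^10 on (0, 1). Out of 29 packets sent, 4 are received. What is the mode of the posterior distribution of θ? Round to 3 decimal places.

θ̂_MAP = 0.239

The prior density ∝ θ^7(1−θ)^10 is the kernel of Beta(8, 11).
Data: 4 successes in 29 trials. The binomial likelihood contributes θ^4(1−θ)^25, so the posterior is Beta(8+4, 11+25) = Beta(12, 36).
For Beta(a, b) with a, b > 1 the mode is (a−1)/(a+b−2) = 11/46 ≈ 0.239.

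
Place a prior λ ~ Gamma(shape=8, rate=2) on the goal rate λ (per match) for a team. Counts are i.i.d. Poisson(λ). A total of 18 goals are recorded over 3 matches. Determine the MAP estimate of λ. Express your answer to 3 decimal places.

Σxᵢ = 18, n = 3.
Posterior ∝ λ^7e^(−2λ) · λ^18e^(−3λ) = λ^25e^(−5λ), i.e. Gamma(shape=26, rate=5).
The mode of a Gamma(a, b) with a ≥ 1 (shape–rate) is (a−1)/b = 25/5 ≈ 5.000.

λ̂_MAP = 5.000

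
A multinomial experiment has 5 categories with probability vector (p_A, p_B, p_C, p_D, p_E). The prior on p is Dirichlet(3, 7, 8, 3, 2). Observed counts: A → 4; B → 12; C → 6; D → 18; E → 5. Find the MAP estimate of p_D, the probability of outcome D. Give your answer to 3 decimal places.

The posterior is Dirichlet(αᵢ + nᵢ) = Dirichlet(7, 19, 14, 21, 7).
For a Dirichlet(a₁,…,a_K) with all aᵢ > 1, the mode has j-th component (aⱼ − 1)/(Σaᵢ − K).
Here Σaᵢ = 68 and K = 5, so p_D = (21 − 1)/(68 − 5) = 20/63 ≈ 0.317.

MAP estimate of p_D = 0.317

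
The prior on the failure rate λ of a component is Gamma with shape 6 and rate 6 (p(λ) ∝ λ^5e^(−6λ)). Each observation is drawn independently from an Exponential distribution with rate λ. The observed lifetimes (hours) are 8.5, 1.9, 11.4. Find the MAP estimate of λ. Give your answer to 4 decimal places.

The Exponential(rate=λ) likelihood is ∝ λ^n e^(−λΣtᵢ). Here n = 3 and Σtᵢ = 8.5 + 1.9 + 11.4 = 21.8.
Posterior ∝ λ^5e^(−6λ) · λ^3e^(−21.8λ) = λ^8e^(−27.8λ), i.e. Gamma(9, 27.8).
Mode = (a−1)/b = 8/27.8 ≈ 0.2878.

λ̂_MAP = 0.2878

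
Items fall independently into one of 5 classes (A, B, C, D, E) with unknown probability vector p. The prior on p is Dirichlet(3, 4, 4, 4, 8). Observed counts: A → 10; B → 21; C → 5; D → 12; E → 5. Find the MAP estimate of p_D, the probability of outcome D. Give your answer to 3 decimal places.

The posterior is Dirichlet(αᵢ + nᵢ) = Dirichlet(13, 25, 9, 16, 13).
For a Dirichlet(a₁,…,a_K) with all aᵢ > 1, the mode has j-th component (aⱼ − 1)/(Σaᵢ − K).
Here Σaᵢ = 76 and K = 5, so p_D = (16 − 1)/(76 − 5) = 15/71 ≈ 0.211.

MAP estimate of p_D = 0.211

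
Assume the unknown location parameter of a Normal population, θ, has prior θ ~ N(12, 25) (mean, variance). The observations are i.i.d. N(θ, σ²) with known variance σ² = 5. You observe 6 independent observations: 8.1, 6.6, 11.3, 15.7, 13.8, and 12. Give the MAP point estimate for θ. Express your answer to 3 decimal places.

n = 6; x̄ = (8.1 + 6.6 + 11.3 + 15.7 + 13.8 + 12)/6 = 67.5/6 = 11.25.
For a Normal prior and Normal likelihood with known variance, the posterior is Normal; its mode equals its mean, the precision-weighted average.
Prior precision 1/σ₀² = 1/25 = 0.04; data precision n/σ² = 6/5 = 1.2.
θ̂ = (0.04·12 + 1.2·11.25) / (0.04 + 1.2) = 13.98/1.24 = 699/62 ≈ 11.274.

θ̂_MAP = 11.274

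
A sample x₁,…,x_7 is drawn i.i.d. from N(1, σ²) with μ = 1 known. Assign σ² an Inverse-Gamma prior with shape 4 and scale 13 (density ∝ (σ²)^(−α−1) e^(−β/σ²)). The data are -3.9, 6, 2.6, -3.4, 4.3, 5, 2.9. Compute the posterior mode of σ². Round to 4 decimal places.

Sum of squared deviations about the known mean: SS = (-3.9−1)² + (6−1)² + (2.6−1)² + (-3.4−1)² + (4.3−1)² + (5−1)² + (2.9−1)² = 101.43.
The Normal likelihood contributes (σ²)^(−n/2) exp(−SS/(2σ²)), so the posterior is Inverse-Gamma(α + n/2, β + SS/2) = Inverse-Gamma(7.5, 63.715).
The mode of Inverse-Gamma(a, b) is b/(a+1) = 63.715/8.5 ≈ 7.4959.

σ̂²_MAP = 7.4959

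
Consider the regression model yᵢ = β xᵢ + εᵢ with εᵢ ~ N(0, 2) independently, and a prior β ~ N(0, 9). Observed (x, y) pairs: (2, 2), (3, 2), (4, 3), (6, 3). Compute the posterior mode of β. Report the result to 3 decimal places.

log p(β | y) = −Σ(yᵢ − βxᵢ)²/(2·2) − β²/(2·9) + const.
Setting the derivative to zero: Σxᵢ(yᵢ − βxᵢ)/2 − β/9 = 0, so β = Σxᵢyᵢ / (Σxᵢ² + σ²/τ²).
Σxᵢyᵢ = 2·2 + 3·2 + 4·3 + 6·3 = 40; Σxᵢ² = 65; σ²/τ² = 2/9.
β̂_MAP = 40 / (65 + 2/9) = 40/(587/9) = 360/587 ≈ 0.613.

β̂_MAP = 0.613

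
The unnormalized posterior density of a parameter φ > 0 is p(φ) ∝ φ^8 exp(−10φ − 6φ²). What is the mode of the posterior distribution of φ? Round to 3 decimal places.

ℓ'(φ) = 8/φ − 10 − 12φ. Setting this to zero and multiplying by φ: 12φ² + 10φ − 8 = 0.
φ = (−10 + √(10² + 4·12·8)) / (2·12) = (−10 + √484) / 24 = (−10 + 22)/24 = 1/2.
ℓ''(φ) = −8/φ² − 12 < 0, confirming a maximum.

φ̂_MAP = 0.500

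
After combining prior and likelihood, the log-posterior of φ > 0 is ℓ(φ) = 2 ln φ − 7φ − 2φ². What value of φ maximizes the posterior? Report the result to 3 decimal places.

φ̂_MAP = 0.250

ℓ'(φ) = 2/φ − 7 − 4φ. Setting this to zero and multiplying by φ: 4φ² + 7φ − 2 = 0.
φ = (−7 + √(7² + 4·4·2)) / (2·4) = (−7 + √81) / 8 = (−7 + 9)/8 = 1/4.
ℓ''(φ) = −2/φ² − 4 < 0, confirming a maximum.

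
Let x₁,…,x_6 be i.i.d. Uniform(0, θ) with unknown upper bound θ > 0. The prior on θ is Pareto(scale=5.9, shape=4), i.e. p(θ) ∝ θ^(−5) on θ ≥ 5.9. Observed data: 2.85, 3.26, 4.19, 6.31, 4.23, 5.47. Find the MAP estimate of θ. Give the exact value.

The Uniform(0, θ) likelihood is θ^(−n) for θ ≥ max(xᵢ), zero otherwise. Here max(xᵢ) = 6.31.
Posterior ∝ θ^(−5) · θ^(−6) = θ^(−11) on θ ≥ max(5.9, 6.31) = 6.31.
This density is strictly decreasing in θ, so the posterior mode lies at the lower boundary of the support.

θ̂_MAP = 6.31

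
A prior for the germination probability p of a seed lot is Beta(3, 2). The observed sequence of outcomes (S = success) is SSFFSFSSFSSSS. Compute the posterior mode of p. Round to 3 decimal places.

p̂_MAP = 0.688

Prior: Beta(3, 2).
Data: 9 successes in 13 trials (from the sequence). The binomial likelihood contributes p^9(1−p)^4, so the posterior is Beta(3+9, 2+4) = Beta(12, 6).
For Beta(a, b) with a, b > 1 the mode is (a−1)/(a+b−2) = 11/16 ≈ 0.688.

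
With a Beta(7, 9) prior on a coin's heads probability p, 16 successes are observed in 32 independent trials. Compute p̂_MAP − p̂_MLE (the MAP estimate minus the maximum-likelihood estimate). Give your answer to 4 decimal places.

MAP − MLE = -0.0217

Posterior is Beta(23, 25); MAP = (23−1)/(48−2) = 22/46 ≈ 0.47826.
MLE ignores the prior: p̂_MLE = k/n = 16/32 ≈ 0.50000.
Difference = 22/46 − 16/32 = -1/46 ≈ -0.0217.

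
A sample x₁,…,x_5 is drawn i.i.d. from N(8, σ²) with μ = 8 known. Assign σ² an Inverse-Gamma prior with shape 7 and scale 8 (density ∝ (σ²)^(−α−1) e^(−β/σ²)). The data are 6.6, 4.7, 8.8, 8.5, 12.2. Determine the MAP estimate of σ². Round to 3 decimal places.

σ̂²_MAP = 2.256

Sum of squared deviations about the known mean: SS = (6.6−8)² + (4.7−8)² + (8.8−8)² + (8.5−8)² + (12.2−8)² = 31.38.
The Normal likelihood contributes (σ²)^(−n/2) exp(−SS/(2σ²)), so the posterior is Inverse-Gamma(α + n/2, β + SS/2) = Inverse-Gamma(9.5, 23.69).
The mode of Inverse-Gamma(a, b) is b/(a+1) = 23.69/10.5 ≈ 2.256.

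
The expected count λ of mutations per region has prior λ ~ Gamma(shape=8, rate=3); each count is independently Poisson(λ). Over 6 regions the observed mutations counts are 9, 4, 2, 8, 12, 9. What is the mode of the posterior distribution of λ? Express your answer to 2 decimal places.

λ̂_MAP = 5.67

Σxᵢ = 9+4+2+8+12+9 = 44, with n = 6.
Posterior ∝ λ^7e^(−3λ) · λ^44e^(−6λ) = λ^51e^(−9λ), i.e. Gamma(shape=52, rate=9).
The mode of a Gamma(a, b) with a ≥ 1 (shape–rate) is (a−1)/b = 51/9 ≈ 5.67.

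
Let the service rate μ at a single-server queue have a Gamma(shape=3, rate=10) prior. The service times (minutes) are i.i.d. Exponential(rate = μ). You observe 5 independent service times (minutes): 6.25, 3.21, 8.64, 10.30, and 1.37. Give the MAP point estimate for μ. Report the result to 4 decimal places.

μ̂_MAP = 0.1760

The Exponential(rate=μ) likelihood is ∝ μ^n e^(−μΣtᵢ). Here n = 5 and Σtᵢ = 6.25 + 3.21 + 8.64 + 10.30 + 1.37 = 29.77.
Posterior ∝ μ^2e^(−10μ) · μ^5e^(−29.77μ) = μ^7e^(−39.77μ), i.e. Gamma(8, 39.77).
Mode = (a−1)/b = 7/39.77 ≈ 0.1760.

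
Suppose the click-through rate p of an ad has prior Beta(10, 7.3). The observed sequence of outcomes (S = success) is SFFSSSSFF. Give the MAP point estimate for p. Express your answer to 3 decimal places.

p̂_MAP = 0.576

Prior: Beta(10, 7.3).
Data: 5 successes in 9 trials (from the sequence). The binomial likelihood contributes p^5(1−p)^4, so the posterior is Beta(10+5, 7.3+4) = Beta(15, 11.3).
For Beta(a, b) with a, b > 1 the mode is (a−1)/(a+b−2) = 14/24.3 ≈ 0.576.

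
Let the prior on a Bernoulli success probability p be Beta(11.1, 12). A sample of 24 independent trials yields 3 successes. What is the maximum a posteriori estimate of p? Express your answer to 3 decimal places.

Prior: Beta(11.1, 12).
Data: 3 successes in 24 trials. The binomial likelihood contributes p^3(1−p)^21, so the posterior is Beta(11.1+3, 12+21) = Beta(14.1, 33).
For Beta(a, b) with a, b > 1 the mode is (a−1)/(a+b−2) = 13.1/45.1 ≈ 0.290.

p̂_MAP = 0.290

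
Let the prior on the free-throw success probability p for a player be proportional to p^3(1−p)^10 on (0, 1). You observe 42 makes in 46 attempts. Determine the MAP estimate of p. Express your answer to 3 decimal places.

The prior density ∝ p^3(1−p)^10 is the kernel of Beta(4, 11).
Data: 42 successes in 46 trials. The binomial likelihood contributes p^42(1−p)^4, so the posterior is Beta(4+42, 11+4) = Beta(46, 15).
For Beta(a, b) with a, b > 1 the mode is (a−1)/(a+b−2) = 45/59 ≈ 0.763.

p̂_MAP = 0.763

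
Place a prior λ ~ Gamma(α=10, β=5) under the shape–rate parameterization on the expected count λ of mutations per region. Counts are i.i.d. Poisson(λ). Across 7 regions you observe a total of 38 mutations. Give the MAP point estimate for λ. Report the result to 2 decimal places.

λ̂_MAP = 3.92

Σxᵢ = 38, n = 7.
Posterior ∝ λ^9e^(−5λ) · λ^38e^(−7λ) = λ^47e^(−12λ), i.e. Gamma(shape=48, rate=12).
The mode of a Gamma(a, b) with a ≥ 1 (shape–rate) is (a−1)/b = 47/12 ≈ 3.92.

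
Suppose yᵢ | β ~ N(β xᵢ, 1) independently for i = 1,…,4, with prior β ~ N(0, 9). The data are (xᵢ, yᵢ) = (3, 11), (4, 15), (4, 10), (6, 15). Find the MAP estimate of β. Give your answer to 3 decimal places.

log p(β | y) = −Σ(yᵢ − βxᵢ)²/(2·1) − β²/(2·9) + const.
Setting the derivative to zero: Σxᵢ(yᵢ − βxᵢ)/1 − β/9 = 0, so β = Σxᵢyᵢ / (Σxᵢ² + σ²/τ²).
Σxᵢyᵢ = 3·11 + 4·15 + 4·10 + 6·15 = 223; Σxᵢ² = 77; σ²/τ² = 1/9.
β̂_MAP = 223 / (77 + 1/9) = 223/(694/9) = 2007/694 ≈ 2.892.

β̂_MAP = 2.892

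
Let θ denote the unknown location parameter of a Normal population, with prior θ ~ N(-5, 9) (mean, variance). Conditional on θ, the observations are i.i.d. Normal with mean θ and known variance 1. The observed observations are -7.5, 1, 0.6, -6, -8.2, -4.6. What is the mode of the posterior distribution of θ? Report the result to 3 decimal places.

θ̂_MAP = -4.133

n = 6; x̄ = ((-7.5) + 1 + 0.6 + (-6) + (-8.2) + (-4.6))/6 = -24.7/6 = -247/60 ≈ -4.1167.
For a Normal prior and Normal likelihood with known variance, the posterior is Normal; its mode equals its mean, the precision-weighted average.
Prior precision 1/σ₀² = 1/9; data precision n/σ² = 6/1 = 6.
θ̂ = ((1/9)·(-5) + 6·(-247/60)) / (1/9 + 6) = (-2273/90)/(55/9) = -2273/550 ≈ -4.133.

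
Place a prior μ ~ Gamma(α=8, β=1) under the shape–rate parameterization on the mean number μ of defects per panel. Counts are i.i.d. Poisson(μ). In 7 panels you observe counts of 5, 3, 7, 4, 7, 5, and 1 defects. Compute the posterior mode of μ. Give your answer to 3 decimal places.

Σxᵢ = 5+3+7+4+7+5+1 = 32, with n = 7.
Posterior ∝ μ^7e^(−1μ) · μ^32e^(−7μ) = μ^39e^(−8μ), i.e. Gamma(shape=40, rate=8).
The mode of a Gamma(a, b) with a ≥ 1 (shape–rate) is (a−1)/b = 39/8 ≈ 4.875.

μ̂_MAP = 4.875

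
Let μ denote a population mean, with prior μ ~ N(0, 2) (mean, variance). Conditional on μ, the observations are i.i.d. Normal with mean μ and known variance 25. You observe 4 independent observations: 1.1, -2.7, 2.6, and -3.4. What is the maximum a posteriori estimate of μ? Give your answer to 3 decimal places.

n = 4; x̄ = (1.1 + (-2.7) + 2.6 + (-3.4))/4 = -2.4/4 = -0.6.
For a Normal prior and Normal likelihood with known variance, the posterior is Normal; its mode equals its mean, the precision-weighted average.
Prior precision 1/σ₀² = 1/2 = 0.5; data precision n/σ² = 4/25 = 0.16.
μ̂ = (0.5·0 + 0.16·(-0.6)) / (0.5 + 0.16) = (-0.096)/0.66 = -8/55 ≈ -0.145.

μ̂_MAP = -0.145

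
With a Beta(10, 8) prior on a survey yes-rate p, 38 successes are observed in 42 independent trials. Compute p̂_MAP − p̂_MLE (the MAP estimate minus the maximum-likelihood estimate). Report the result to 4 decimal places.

MAP − MLE = -0.0944

Posterior is Beta(48, 12); MAP = (48−1)/(60−2) = 47/58 ≈ 0.81034.
MLE ignores the prior: p̂_MLE = k/n = 38/42 ≈ 0.90476.
Difference = 47/58 − 38/42 = -115/1218 ≈ -0.0944.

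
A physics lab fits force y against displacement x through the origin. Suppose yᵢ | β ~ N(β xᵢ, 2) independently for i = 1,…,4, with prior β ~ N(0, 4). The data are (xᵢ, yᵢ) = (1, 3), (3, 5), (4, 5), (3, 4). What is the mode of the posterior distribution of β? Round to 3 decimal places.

β̂_MAP = 1.408

log p(β | y) = −Σ(yᵢ − βxᵢ)²/(2·2) − β²/(2·4) + const.
Setting the derivative to zero: Σxᵢ(yᵢ − βxᵢ)/2 − β/4 = 0, so β = Σxᵢyᵢ / (Σxᵢ² + σ²/τ²).
Σxᵢyᵢ = 1·3 + 3·5 + 4·5 + 3·4 = 50; Σxᵢ² = 35; σ²/τ² = 0.5.
β̂_MAP = 50 / (35 + 0.5) = 50/35.5 ≈ 1.408.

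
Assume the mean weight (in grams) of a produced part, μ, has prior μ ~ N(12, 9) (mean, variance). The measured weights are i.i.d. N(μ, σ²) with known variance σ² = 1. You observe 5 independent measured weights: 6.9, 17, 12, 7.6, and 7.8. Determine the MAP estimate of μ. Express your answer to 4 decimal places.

n = 5; x̄ = (6.9 + 17 + 12 + 7.6 + 7.8)/5 = 51.3/5 = 10.26.
For a Normal prior and Normal likelihood with known variance, the posterior is Normal; its mode equals its mean, the precision-weighted average.
Prior precision 1/σ₀² = 1/9; data precision n/σ² = 5/1 = 5.
μ̂ = ((1/9)·12 + 5·10.26) / (1/9 + 5) = (1579/30)/(46/9) = 4737/460 ≈ 10.2978.

μ̂_MAP = 10.2978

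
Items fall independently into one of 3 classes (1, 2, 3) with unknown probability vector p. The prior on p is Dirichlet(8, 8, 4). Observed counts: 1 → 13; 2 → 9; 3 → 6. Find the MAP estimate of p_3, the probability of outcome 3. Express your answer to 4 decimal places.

MAP estimate: 0.2000

The posterior is Dirichlet(αᵢ + nᵢ) = Dirichlet(21, 17, 10).
For a Dirichlet(a₁,…,a_K) with all aᵢ > 1, the mode has j-th component (aⱼ − 1)/(Σaᵢ − K).
Here Σaᵢ = 48 and K = 3, so p_3 = (10 − 1)/(48 − 3) = 9/45 ≈ 0.2000.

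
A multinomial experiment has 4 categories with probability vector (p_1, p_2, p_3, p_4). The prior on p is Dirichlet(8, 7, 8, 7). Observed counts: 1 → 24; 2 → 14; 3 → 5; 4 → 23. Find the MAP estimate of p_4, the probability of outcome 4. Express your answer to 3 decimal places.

MAP estimate: 0.315

The posterior is Dirichlet(αᵢ + nᵢ) = Dirichlet(32, 21, 13, 30).
For a Dirichlet(a₁,…,a_K) with all aᵢ > 1, the mode has j-th component (aⱼ − 1)/(Σaᵢ − K).
Here Σaᵢ = 96 and K = 4, so p_4 = (30 − 1)/(96 − 4) = 29/92 ≈ 0.315.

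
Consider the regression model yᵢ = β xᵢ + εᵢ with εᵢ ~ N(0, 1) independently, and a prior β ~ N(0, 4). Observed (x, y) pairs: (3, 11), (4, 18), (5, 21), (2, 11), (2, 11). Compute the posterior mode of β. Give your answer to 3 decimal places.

log p(β | y) = −Σ(yᵢ − βxᵢ)²/(2·1) − β²/(2·4) + const.
Setting the derivative to zero: Σxᵢ(yᵢ − βxᵢ)/1 − β/4 = 0, so β = Σxᵢyᵢ / (Σxᵢ² + σ²/τ²).
Σxᵢyᵢ = 3·11 + 4·18 + 5·21 + 2·11 + 2·11 = 254; Σxᵢ² = 58; σ²/τ² = 0.25.
β̂_MAP = 254 / (58 + 0.25) = 254/58.25 ≈ 4.361.

β̂_MAP = 4.361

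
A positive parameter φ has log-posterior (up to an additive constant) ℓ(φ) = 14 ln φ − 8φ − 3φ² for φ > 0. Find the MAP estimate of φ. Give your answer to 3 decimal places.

ℓ'(φ) = 14/φ − 8 − 6φ. Setting this to zero and multiplying by φ: 6φ² + 8φ − 14 = 0.
φ = (−8 + √(8² + 4·6·14)) / (2·6) = (−8 + √400) / 12 = (−8 + 20)/12 = 1.
ℓ''(φ) = −14/φ² − 6 < 0, confirming a maximum.

φ̂_MAP = 1.000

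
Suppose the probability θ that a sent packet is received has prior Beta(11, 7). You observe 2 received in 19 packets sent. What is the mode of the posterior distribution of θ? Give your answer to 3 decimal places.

θ̂_MAP = 0.343

Prior: Beta(11, 7).
Data: 2 successes in 19 trials. The binomial likelihood contributes θ^2(1−θ)^17, so the posterior is Beta(11+2, 7+17) = Beta(13, 24).
For Beta(a, b) with a, b > 1 the mode is (a−1)/(a+b−2) = 12/35 ≈ 0.343.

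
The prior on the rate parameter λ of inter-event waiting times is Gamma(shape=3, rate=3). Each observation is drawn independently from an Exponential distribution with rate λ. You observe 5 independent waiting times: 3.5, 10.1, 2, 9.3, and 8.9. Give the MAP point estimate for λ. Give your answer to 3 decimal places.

The Exponential(rate=λ) likelihood is ∝ λ^n e^(−λΣtᵢ). Here n = 5 and Σtᵢ = 3.5 + 10.1 + 2 + 9.3 + 8.9 = 33.8.
Posterior ∝ λ^2e^(−3λ) · λ^5e^(−33.8λ) = λ^7e^(−36.8λ), i.e. Gamma(8, 36.8).
Mode = (a−1)/b = 7/36.8 ≈ 0.190.

λ̂_MAP = 0.190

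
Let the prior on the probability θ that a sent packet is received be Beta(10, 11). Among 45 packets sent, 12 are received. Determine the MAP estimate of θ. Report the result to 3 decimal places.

θ̂_MAP = 0.328

Prior: Beta(10, 11).
Data: 12 successes in 45 trials. The binomial likelihood contributes θ^12(1−θ)^33, so the posterior is Beta(10+12, 11+33) = Beta(22, 44).
For Beta(a, b) with a, b > 1 the mode is (a−1)/(a+b−2) = 21/64 ≈ 0.328.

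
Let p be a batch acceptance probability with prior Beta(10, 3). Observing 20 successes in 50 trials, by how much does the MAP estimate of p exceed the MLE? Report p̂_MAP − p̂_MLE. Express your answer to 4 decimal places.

Posterior is Beta(30, 33); MAP = (30−1)/(63−2) = 29/61 ≈ 0.47541.
MLE ignores the prior: p̂_MLE = k/n = 20/50 ≈ 0.40000.
Difference = 29/61 − 20/50 = 23/305 ≈ 0.0754.

MAP − MLE = 0.0754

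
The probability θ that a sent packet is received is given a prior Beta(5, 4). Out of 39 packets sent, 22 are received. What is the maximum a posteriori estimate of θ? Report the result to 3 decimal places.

Prior: Beta(5, 4).
Data: 22 successes in 39 trials. The binomial likelihood contributes θ^22(1−θ)^17, so the posterior is Beta(5+22, 4+17) = Beta(27, 21).
For Beta(a, b) with a, b > 1 the mode is (a−1)/(a+b−2) = 26/46 ≈ 0.565.

θ̂_MAP = 0.565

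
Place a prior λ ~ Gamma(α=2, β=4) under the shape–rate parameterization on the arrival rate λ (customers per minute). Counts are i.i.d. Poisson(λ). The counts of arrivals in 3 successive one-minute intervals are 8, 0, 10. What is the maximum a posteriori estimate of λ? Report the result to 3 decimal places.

Σxᵢ = 8+0+10 = 18, with n = 3.
Posterior ∝ λe^(−4λ) · λ^18e^(−3λ) = λ^19e^(−7λ), i.e. Gamma(shape=20, rate=7).
The mode of a Gamma(a, b) with a ≥ 1 (shape–rate) is (a−1)/b = 19/7 ≈ 2.714.

λ̂_MAP = 2.714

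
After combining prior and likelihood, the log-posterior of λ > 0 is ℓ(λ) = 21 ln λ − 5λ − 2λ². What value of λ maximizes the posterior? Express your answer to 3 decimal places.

ℓ'(λ) = 21/λ − 5 − 4λ. Setting this to zero and multiplying by λ: 4λ² + 5λ − 21 = 0.
λ = (−5 + √(5² + 4·4·21)) / (2·4) = (−5 + √361) / 8 = (−5 + 19)/8 = 7/4.
ℓ''(λ) = −21/λ² − 4 < 0, confirming a maximum.

λ̂_MAP = 1.750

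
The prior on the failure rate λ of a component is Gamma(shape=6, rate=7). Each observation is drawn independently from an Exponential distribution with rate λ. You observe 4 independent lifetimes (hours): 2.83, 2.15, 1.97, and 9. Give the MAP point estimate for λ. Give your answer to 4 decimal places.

The Exponential(rate=λ) likelihood is ∝ λ^n e^(−λΣtᵢ). Here n = 4 and Σtᵢ = 2.83 + 2.15 + 1.97 + 9 = 15.95.
Posterior ∝ λ^5e^(−7λ) · λ^4e^(−15.95λ) = λ^9e^(−22.95λ), i.e. Gamma(10, 22.95).
Mode = (a−1)/b = 9/22.95 ≈ 0.3922.

λ̂_MAP = 0.3922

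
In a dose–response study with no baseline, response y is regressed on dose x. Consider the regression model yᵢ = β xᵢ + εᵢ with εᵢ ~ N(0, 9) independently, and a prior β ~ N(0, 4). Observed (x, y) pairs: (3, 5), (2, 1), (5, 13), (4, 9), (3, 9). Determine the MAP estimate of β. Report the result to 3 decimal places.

log p(β | y) = −Σ(yᵢ − βxᵢ)²/(2·9) − β²/(2·4) + const.
Setting the derivative to zero: Σxᵢ(yᵢ − βxᵢ)/9 − β/4 = 0, so β = Σxᵢyᵢ / (Σxᵢ² + σ²/τ²).
Σxᵢyᵢ = 3·5 + 2·1 + 5·13 + 4·9 + 3·9 = 145; Σxᵢ² = 63; σ²/τ² = 2.25.
β̂_MAP = 145 / (63 + 2.25) = 145/65.25 ≈ 2.222.

β̂_MAP = 2.222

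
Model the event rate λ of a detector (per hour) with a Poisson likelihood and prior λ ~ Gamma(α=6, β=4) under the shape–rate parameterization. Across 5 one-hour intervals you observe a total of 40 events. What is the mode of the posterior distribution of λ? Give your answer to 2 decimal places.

Σxᵢ = 40, n = 5.
Posterior ∝ λ^5e^(−4λ) · λ^40e^(−5λ) = λ^45e^(−9λ), i.e. Gamma(shape=46, rate=9).
The mode of a Gamma(a, b) with a ≥ 1 (shape–rate) is (a−1)/b = 45/9 ≈ 5.00.

λ̂_MAP = 5.00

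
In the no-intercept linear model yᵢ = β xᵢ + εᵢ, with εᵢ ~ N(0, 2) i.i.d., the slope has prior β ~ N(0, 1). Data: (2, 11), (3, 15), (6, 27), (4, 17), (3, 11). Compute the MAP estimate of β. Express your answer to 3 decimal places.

log p(β | y) = −Σ(yᵢ − βxᵢ)²/(2·2) − β²/(2·1) + const.
Setting the derivative to zero: Σxᵢ(yᵢ − βxᵢ)/2 − β/1 = 0, so β = Σxᵢyᵢ / (Σxᵢ² + σ²/τ²).
Σxᵢyᵢ = 2·11 + 3·15 + 6·27 + 4·17 + 3·11 = 330; Σxᵢ² = 74; σ²/τ² = 2.
β̂_MAP = 330 / (74 + 2) = 330/76 ≈ 4.342.

β̂_MAP = 4.342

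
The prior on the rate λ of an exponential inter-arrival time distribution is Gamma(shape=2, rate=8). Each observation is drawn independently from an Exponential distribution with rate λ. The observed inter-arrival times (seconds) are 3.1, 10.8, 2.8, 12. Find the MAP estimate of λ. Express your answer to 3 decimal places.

λ̂_MAP = 0.136

The Exponential(rate=λ) likelihood is ∝ λ^n e^(−λΣtᵢ). Here n = 4 and Σtᵢ = 3.1 + 10.8 + 2.8 + 12 = 28.7.
Posterior ∝ λe^(−8λ) · λ^4e^(−28.7λ) = λ^5e^(−36.7λ), i.e. Gamma(6, 36.7).
Mode = (a−1)/b = 5/36.7 ≈ 0.136.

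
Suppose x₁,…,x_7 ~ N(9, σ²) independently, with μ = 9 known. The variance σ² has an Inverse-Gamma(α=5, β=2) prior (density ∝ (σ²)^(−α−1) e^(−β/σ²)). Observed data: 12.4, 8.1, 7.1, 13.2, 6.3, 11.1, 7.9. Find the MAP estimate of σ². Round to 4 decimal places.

Sum of squared deviations about the known mean: SS = (12.4−9)² + (8.1−9)² + (7.1−9)² + (13.2−9)² + (6.3−9)² + (11.1−9)² + (7.9−9)² = 46.53.
The Normal likelihood contributes (σ²)^(−n/2) exp(−SS/(2σ²)), so the posterior is Inverse-Gamma(α + n/2, β + SS/2) = Inverse-Gamma(8.5, 25.265).
The mode of Inverse-Gamma(a, b) is b/(a+1) = 25.265/9.5 ≈ 2.6595.

σ̂²_MAP = 2.6595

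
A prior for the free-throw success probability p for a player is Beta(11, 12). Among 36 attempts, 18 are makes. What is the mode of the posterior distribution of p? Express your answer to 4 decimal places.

Prior: Beta(11, 12).
Data: 18 successes in 36 trials. The binomial likelihood contributes p^18(1−p)^18, so the posterior is Beta(11+18, 12+18) = Beta(29, 30).
For Beta(a, b) with a, b > 1 the mode is (a−1)/(a+b−2) = 28/57 ≈ 0.4912.

p̂_MAP = 0.4912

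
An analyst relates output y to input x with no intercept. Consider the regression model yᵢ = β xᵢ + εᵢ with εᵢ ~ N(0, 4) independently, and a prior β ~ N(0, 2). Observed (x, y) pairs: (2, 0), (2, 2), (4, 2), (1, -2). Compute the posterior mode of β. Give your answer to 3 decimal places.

β̂_MAP = 0.370

log p(β | y) = −Σ(yᵢ − βxᵢ)²/(2·4) − β²/(2·2) + const.
Setting the derivative to zero: Σxᵢ(yᵢ − βxᵢ)/4 − β/2 = 0, so β = Σxᵢyᵢ / (Σxᵢ² + σ²/τ²).
Σxᵢyᵢ = 2·0 + 2·2 + 4·2 + 1·(-2) = 10; Σxᵢ² = 25; σ²/τ² = 2.
β̂_MAP = 10 / (25 + 2) = 10/27 ≈ 0.370.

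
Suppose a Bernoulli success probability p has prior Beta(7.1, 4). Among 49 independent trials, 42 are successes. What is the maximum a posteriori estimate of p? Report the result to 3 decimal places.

Prior: Beta(7.1, 4).
Data: 42 successes in 49 trials. The binomial likelihood contributes p^42(1−p)^7, so the posterior is Beta(7.1+42, 4+7) = Beta(49.1, 11).
For Beta(a, b) with a, b > 1 the mode is (a−1)/(a+b−2) = 48.1/58.1 ≈ 0.828.

p̂_MAP = 0.828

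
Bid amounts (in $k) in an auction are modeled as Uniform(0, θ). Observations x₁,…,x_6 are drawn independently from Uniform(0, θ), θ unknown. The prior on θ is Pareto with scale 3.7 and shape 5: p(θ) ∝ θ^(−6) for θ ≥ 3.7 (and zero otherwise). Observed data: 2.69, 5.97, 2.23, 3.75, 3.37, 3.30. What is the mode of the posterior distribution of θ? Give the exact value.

θ̂_MAP = 5.97

The Uniform(0, θ) likelihood is θ^(−n) for θ ≥ max(xᵢ), zero otherwise. Here max(xᵢ) = 5.97.
Posterior ∝ θ^(−6) · θ^(−6) = θ^(−12) on θ ≥ max(3.7, 5.97) = 5.97.
This density is strictly decreasing in θ, so the posterior mode lies at the lower boundary of the support.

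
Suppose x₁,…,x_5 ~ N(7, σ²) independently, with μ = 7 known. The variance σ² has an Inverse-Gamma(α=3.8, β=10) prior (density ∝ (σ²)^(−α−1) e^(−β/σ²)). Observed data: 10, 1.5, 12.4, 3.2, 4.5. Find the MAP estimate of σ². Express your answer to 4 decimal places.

σ̂²_MAP = 7.4726

Sum of squared deviations about the known mean: SS = (10−7)² + (1.5−7)² + (12.4−7)² + (3.2−7)² + (4.5−7)² = 89.1.
The Normal likelihood contributes (σ²)^(−n/2) exp(−SS/(2σ²)), so the posterior is Inverse-Gamma(α + n/2, β + SS/2) = Inverse-Gamma(6.3, 54.55).
The mode of Inverse-Gamma(a, b) is b/(a+1) = 54.55/7.3 ≈ 7.4726.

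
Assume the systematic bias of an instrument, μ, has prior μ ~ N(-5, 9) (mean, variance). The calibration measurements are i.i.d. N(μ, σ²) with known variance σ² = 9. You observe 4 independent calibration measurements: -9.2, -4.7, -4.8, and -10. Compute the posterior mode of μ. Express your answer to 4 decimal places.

n = 4; x̄ = ((-9.2) + (-4.7) + (-4.8) + (-10))/4 = -28.7/4 = -7.175.
For a Normal prior and Normal likelihood with known variance, the posterior is Normal; its mode equals its mean, the precision-weighted average.
Prior precision 1/σ₀² = 1/9; data precision n/σ² = 4/9.
μ̂ = ((1/9)·(-5) + (4/9)·(-7.175)) / (1/9 + 4/9) = (-337/90)/(5/9) = -6.7400.

μ̂_MAP = -6.7400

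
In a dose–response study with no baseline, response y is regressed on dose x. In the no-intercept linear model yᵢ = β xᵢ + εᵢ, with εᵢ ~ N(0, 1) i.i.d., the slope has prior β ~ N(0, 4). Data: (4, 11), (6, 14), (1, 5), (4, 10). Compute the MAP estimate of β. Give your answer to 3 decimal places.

log p(β | y) = −Σ(yᵢ − βxᵢ)²/(2·1) − β²/(2·4) + const.
Setting the derivative to zero: Σxᵢ(yᵢ − βxᵢ)/1 − β/4 = 0, so β = Σxᵢyᵢ / (Σxᵢ² + σ²/τ²).
Σxᵢyᵢ = 4·11 + 6·14 + 1·5 + 4·10 = 173; Σxᵢ² = 69; σ²/τ² = 0.25.
β̂_MAP = 173 / (69 + 0.25) = 173/69.25 ≈ 2.498.

β̂_MAP = 2.498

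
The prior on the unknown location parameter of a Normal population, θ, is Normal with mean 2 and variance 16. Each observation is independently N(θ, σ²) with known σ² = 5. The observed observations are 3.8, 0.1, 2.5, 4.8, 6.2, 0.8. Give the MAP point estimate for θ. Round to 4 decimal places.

θ̂_MAP = 2.9822

n = 6; x̄ = (3.8 + 0.1 + 2.5 + 4.8 + 6.2 + 0.8)/6 = 18.2/6 = 91/30 ≈ 3.0333.
For a Normal prior and Normal likelihood with known variance, the posterior is Normal; its mode equals its mean, the precision-weighted average.
Prior precision 1/σ₀² = 1/16 = 0.0625; data precision n/σ² = 6/5 = 1.2.
θ̂ = (0.0625·2 + 1.2·(91/30)) / (0.0625 + 1.2) = 3.765/1.2625 = 1506/505 ≈ 2.9822.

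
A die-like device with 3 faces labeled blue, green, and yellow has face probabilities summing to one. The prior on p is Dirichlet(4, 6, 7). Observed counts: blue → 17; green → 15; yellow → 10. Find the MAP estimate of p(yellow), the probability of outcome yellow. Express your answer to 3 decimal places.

The posterior is Dirichlet(αᵢ + nᵢ) = Dirichlet(21, 21, 17).
For a Dirichlet(a₁,…,a_K) with all aᵢ > 1, the mode has j-th component (aⱼ − 1)/(Σaᵢ − K).
Here Σaᵢ = 59 and K = 3, so p(yellow) = (17 − 1)/(59 − 3) = 16/56 ≈ 0.286.

MAP estimate of p(yellow) = 0.286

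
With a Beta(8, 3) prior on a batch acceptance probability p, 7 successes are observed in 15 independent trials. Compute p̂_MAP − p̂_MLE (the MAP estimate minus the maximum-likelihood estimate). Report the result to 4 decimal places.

Posterior is Beta(15, 11); MAP = (15−1)/(26−2) = 14/24 ≈ 0.58333.
MLE ignores the prior: p̂_MLE = k/n = 7/15 ≈ 0.46667.
Difference = 14/24 − 7/15 = 7/60 ≈ 0.1167.

MAP − MLE = 0.1167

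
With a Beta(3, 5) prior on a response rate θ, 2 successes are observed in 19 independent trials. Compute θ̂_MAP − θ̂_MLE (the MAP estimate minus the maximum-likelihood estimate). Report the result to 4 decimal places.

Posterior is Beta(5, 22); MAP = (5−1)/(27−2) = 4/25 ≈ 0.16000.
MLE ignores the prior: θ̂_MLE = k/n = 2/19 ≈ 0.10526.
Difference = 4/25 − 2/19 = 26/475 ≈ 0.0547.

MAP − MLE = 0.0547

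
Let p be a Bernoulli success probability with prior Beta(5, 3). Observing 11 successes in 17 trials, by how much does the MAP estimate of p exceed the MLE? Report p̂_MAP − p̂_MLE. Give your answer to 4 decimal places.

MAP − MLE = 0.0051

Posterior is Beta(16, 9); MAP = (16−1)/(25−2) = 15/23 ≈ 0.65217.
MLE ignores the prior: p̂_MLE = k/n = 11/17 ≈ 0.64706.
Difference = 15/23 − 11/17 = 2/391 ≈ 0.0051.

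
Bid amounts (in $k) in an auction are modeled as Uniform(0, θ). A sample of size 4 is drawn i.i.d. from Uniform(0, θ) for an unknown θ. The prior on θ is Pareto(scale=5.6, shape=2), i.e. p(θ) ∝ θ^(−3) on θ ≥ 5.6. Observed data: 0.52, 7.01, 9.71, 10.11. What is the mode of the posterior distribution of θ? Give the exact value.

θ̂_MAP = 10.11

The Uniform(0, θ) likelihood is θ^(−n) for θ ≥ max(xᵢ), zero otherwise. Here max(xᵢ) = 10.11.
Posterior ∝ θ^(−3) · θ^(−4) = θ^(−7) on θ ≥ max(5.6, 10.11) = 10.11.
This density is strictly decreasing in θ, so the posterior mode lies at the lower boundary of the support.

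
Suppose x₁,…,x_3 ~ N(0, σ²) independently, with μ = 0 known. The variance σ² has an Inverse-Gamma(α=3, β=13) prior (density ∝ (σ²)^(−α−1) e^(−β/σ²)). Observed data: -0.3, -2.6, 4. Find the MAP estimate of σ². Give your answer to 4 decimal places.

Sum of squared deviations about the known mean: SS = (-0.3−0)² + (-2.6−0)² + (4−0)² = 22.85.
The Normal likelihood contributes (σ²)^(−n/2) exp(−SS/(2σ²)), so the posterior is Inverse-Gamma(α + n/2, β + SS/2) = Inverse-Gamma(4.5, 24.425).
The mode of Inverse-Gamma(a, b) is b/(a+1) = 24.425/5.5 ≈ 4.4409.

σ̂²_MAP = 4.4409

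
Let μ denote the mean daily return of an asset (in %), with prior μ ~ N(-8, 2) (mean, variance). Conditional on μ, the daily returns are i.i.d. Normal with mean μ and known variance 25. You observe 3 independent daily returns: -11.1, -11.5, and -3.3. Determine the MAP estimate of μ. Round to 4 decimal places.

n = 3; x̄ = ((-11.1) + (-11.5) + (-3.3))/3 = -25.9/3 = -259/30 ≈ -8.6333.
For a Normal prior and Normal likelihood with known variance, the posterior is Normal; its mode equals its mean, the precision-weighted average.
Prior precision 1/σ₀² = 1/2 = 0.5; data precision n/σ² = 3/25 = 0.12.
μ̂ = (0.5·(-8) + 0.12·(-259/30)) / (0.5 + 0.12) = (-5.036)/0.62 = -1259/155 ≈ -8.1226.

μ̂_MAP = -8.1226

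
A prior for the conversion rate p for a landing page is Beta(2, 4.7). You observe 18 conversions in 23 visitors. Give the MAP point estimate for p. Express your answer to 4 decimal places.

Prior: Beta(2, 4.7).
Data: 18 successes in 23 trials. The binomial likelihood contributes p^18(1−p)^5, so the posterior is Beta(2+18, 4.7+5) = Beta(20, 9.7).
For Beta(a, b) with a, b > 1 the mode is (a−1)/(a+b−2) = 19/27.7 ≈ 0.6859.

p̂_MAP = 0.6859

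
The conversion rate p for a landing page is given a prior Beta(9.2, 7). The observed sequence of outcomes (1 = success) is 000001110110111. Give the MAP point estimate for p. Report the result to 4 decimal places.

Prior: Beta(9.2, 7).
Data: 8 successes in 15 trials (from the sequence). The binomial likelihood contributes p^8(1−p)^7, so the posterior is Beta(9.2+8, 7+7) = Beta(17.2, 14).
For Beta(a, b) with a, b > 1 the mode is (a−1)/(a+b−2) = 16.2/29.2 ≈ 0.5548.

p̂_MAP = 0.5548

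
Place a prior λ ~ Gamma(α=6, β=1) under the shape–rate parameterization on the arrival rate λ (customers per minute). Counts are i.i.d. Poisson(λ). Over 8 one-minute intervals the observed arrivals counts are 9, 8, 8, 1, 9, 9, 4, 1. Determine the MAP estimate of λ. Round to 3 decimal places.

Σxᵢ = 9+8+8+1+9+9+4+1 = 49, with n = 8.
Posterior ∝ λ^5e^(−1λ) · λ^49e^(−8λ) = λ^54e^(−9λ), i.e. Gamma(shape=55, rate=9).
The mode of a Gamma(a, b) with a ≥ 1 (shape–rate) is (a−1)/b = 54/9 ≈ 6.000.

λ̂_MAP = 6.000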